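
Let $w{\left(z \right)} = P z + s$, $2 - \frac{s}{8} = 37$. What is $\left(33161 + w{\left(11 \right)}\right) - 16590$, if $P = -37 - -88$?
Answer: $16852$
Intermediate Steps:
$P = 51$ ($P = -37 + 88 = 51$)
$s = -280$ ($s = 16 - 296 = -280$)
$w{\left(z \right)} = -280 + 51 z$ ($w{\left(z \right)} = 51 z - 280 = -280 + 51 z$)
$\left(33161 + w{\left(11 \right)}\right) - 16590 = \left(33161 + \left(-280 + 51 \cdot 11\right)\right) - 16590 = \left(33161 + \left(-280 + 561\right)\right) - 16590 = \left(33161 + 281\right) - 16590 = 33442 - 16590 = 16852$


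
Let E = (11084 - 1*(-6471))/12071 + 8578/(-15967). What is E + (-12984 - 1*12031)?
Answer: -4821155734208/192737657 ≈ -25014.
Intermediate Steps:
E = 176755647/192737657 (E = (11084 + 6471)*(1/12071) + 8578*(-1/15967) = 17555*(1/12071) - 8578/15967 = 17555/12071 - 8578/15967 = 176755647/192737657 ≈ 0.91708)
E + (-12984 - 1*12031) = 176755647/192737657 + (-12984 - 1*12031) = 176755647/192737657 + (-12984 - 12031) = 176755647/192737657 - 25015 = -4821155734208/192737657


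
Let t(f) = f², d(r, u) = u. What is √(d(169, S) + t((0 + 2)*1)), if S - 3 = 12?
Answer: √19 ≈ 4.3589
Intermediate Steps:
S = 15 (S = 3 + 12 = 15)
√(d(169, S) + t((0 + 2)*1)) = √(15 + ((0 + 2)*1)²) = √(15 + (2*1)²) = √(15 + 2²) = √(15 + 4) = √19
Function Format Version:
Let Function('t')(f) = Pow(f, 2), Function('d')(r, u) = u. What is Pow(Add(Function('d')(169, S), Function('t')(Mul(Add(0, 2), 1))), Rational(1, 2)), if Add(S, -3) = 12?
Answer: Pow(19, Rational(1, 2)) ≈ 4.3589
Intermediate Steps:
S = 15 (S = Add(3, 12) = 15)
Pow(Add(Function('d')(169, S), Function('t')(Mul(Add(0, 2), 1))), Rational(1, 2)) = Pow(Add(15, Pow(Mul(Add(0, 2), 1), 2)), Rational(1, 2)) = Pow(Add(15, Pow(Mul(2, 1), 2)), Rational(1, 2)) = Pow(Add(15, Pow(2, 2)), Rational(1, 2)) = Pow(Add(15, 4), Rational(1, 2)) = Pow(19, Rational(1, 2))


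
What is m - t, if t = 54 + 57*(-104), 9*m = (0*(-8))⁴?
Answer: 5874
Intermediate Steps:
m = 0 (m = (0*(-8))⁴/9 = (⅑)*0⁴ = (⅑)*0 = 0)
t = -5874 (t = 54 - 5928 = -5874)
m - t = 0 - 1*(-5874) = 0 + 5874 = 5874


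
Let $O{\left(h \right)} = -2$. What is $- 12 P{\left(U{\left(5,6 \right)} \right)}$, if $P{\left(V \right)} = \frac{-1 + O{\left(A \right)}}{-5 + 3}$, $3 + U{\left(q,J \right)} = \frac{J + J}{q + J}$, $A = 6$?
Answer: $-18$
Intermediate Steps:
$U{\left(q,J \right)} = -3 + \frac{2 J}{J + q}$ ($U{\left(q,J \right)} = -3 + \frac{J + J}{q + J} = -3 + \frac{2 J}{J + q}$)
$P{\left(V \right)} = \frac{3}{2}$ ($P{\left(V \right)} = \frac{-1 - 2}{-5 + 3} = - \frac{3}{-2} = \left(-3\right) \left(- \frac{1}{2}\right) = \frac{3}{2}$)
$- 12 P{\left(U{\left(5,6 \right)} \right)} = \left(-12\right) \frac{3}{2} = -18$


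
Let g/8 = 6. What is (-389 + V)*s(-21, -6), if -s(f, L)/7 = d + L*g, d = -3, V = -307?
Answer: -1417752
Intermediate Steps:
g = 48 (g = 8*6 = 48)
s(f, L) = 21 - 336*L (s(f, L) = -7*(-3 + L*48) = -7*(-3 + 48*L) = 21 - 336*L)
(-389 + V)*s(-21, -6) = (-389 - 307)*(21 - 336*(-6)) = -696*(21 + 2016) = -696*2037 = -1417752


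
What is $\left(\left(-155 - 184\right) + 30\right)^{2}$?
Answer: $95481$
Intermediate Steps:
$\left(\left(-155 - 184\right) + 30\right)^{2} = \left(-339 + 30\right)^{2} = \left(-309\right)^{2} = 95481$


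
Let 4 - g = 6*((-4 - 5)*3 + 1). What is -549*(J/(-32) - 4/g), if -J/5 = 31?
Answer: -423279/160 ≈ -2645.5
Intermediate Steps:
J = -155 (J = -5*31 = -155)
g = 160 (g = 4 - 6*((-4 - 5)*3 + 1) = 4 - 6*(-9*3 + 1) = 4 - 6*(-27 + 1) = 4 - 6*(-26) = 4 - 1*(-156) = 4 + 156 = 160)
-549*(J/(-32) - 4/g) = -549*(-155/(-32) - 4/160) = -549*(-155*(-1/32) - 4*1/160) = -549*(155/32 - 1/40) = -549*771/160 = -423279/160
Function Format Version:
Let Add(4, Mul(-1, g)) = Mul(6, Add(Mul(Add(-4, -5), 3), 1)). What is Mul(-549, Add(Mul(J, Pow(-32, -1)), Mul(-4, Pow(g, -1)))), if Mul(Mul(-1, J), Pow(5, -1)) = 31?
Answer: Rational(-423279, 160) ≈ -2645.5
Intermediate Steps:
J = -155 (J = Mul(-5, 31) = -155)
g = 160 (g = Add(4, Mul(-1, Mul(6, Add(Mul(Add(-4, -5), 3), 1)))) = Add(4, Mul(-1, Mul(6, Add(Mul(-9, 3), 1)))) = Add(4, Mul(-1, Mul(6, Add(-27, 1)))) = Add(4, Mul(-1, Mul(6, -26))) = Add(4, Mul(-1, -156)) = Add(4, 156) = 160)
Mul(-549, Add(Mul(J, Pow(-32, -1)), Mul(-4, Pow(g, -1)))) = Mul(-549, Add(Mul(-155, Pow(-32, -1)), Mul(-4, Pow(160, -1)))) = Mul(-549, Add(Mul(-155, Rational(-1, 32)), Mul(-4, Rational(1, 160)))) = Mul(-549, Add(Rational(155, 32), Rational(-1, 40))) = Mul(-549, Rational(771, 160)) = Rational(-423279, 160)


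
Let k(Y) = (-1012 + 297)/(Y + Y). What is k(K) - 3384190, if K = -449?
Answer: -3039001905/898 ≈ -3.3842e+6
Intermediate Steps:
k(Y) = -715/(2*Y) (k(Y) = -715*1/(2*Y) = -715/(2*Y))
k(K) - 3384190 = -715/2/(-449) - 3384190 = -715/2*(-1/449) - 3384190 = 715/898 - 3384190 = -3039001905/898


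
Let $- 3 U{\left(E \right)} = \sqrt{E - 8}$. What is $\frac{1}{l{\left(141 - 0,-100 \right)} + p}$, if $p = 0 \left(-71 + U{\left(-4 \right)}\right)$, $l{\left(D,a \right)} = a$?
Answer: $- \frac{1}{100} \approx -0.01$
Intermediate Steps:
$U{\left(E \right)} = - \frac{\sqrt{-8 + E}}{3}$ ($U{\left(E \right)} = - \frac{\sqrt{E - 8}}{3} = - \frac{\sqrt{-8 + E}}{3}$)
$p = 0$ ($p = 0 \left(-71 - \frac{\sqrt{-8 - 4}}{3}\right) = 0 \left(-71 - \frac{\sqrt{-12}}{3}\right) = 0 \left(-71 - \frac{2 i \sqrt{3}}{3}\right) = 0$)
$\frac{1}{l{\left(141 - 0,-100 \right)} + p} = \frac{1}{-100 + 0} = \frac{1}{-100} = - \frac{1}{100}$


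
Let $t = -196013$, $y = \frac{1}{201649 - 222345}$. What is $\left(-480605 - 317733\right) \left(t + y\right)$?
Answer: $\frac{1619302914324281}{10348} \approx 1.5648 \cdot 10^{11}$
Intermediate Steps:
$y = - \frac{1}{20696}$ ($y = \frac{1}{-20696} = - \frac{1}{20696} \approx -4.8319 \cdot 10^{-5}$)
$\left(-480605 - 317733\right) \left(t + y\right) = \left(-480605 - 317733\right) \left(-196013 - \frac{1}{20696}\right) = \left(-798338\right) \left(- \frac{4056685049}{20696}\right) = \frac{1619302914324281}{10348}$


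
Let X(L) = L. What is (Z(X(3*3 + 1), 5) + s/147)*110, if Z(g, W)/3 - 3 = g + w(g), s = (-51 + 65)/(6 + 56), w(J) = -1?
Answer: 2578070/651 ≈ 3960.2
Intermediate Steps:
s = 7/31 (s = 14/62 = 14*(1/62) = 7/31 ≈ 0.22581)
Z(g, W) = 6 + 3*g (Z(g, W) = 9 + 3*(g - 1) = 9 + 3*(-1 + g) = 9 + (-3 + 3*g) = 6 + 3*g)
(Z(X(3*3 + 1), 5) + s/147)*110 = ((6 + 3*(3*3 + 1)) + (7/31)/147)*110 = ((6 + 3*(9 + 1)) + (7/31)*(1/147))*110 = ((6 + 3*10) + 1/651)*110 = ((6 + 30) + 1/651)*110 = (36 + 1/651)*110 = (23437/651)*110 = 2578070/651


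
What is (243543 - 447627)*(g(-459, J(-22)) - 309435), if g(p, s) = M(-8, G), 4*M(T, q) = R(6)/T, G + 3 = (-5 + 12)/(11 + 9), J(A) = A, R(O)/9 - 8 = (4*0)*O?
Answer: 63151191729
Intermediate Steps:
R(O) = 72 (R(O) = 72 + 9*((4*0)*O) = 72 + 9*(0*O) = 72 + 9*0 = 72 + 0 = 72)
G = -53/20 (G = -3 + (-5 + 12)/(11 + 9) = -3 + 7/20 = -53/20 ≈ -2.6500)
M(T, q) = 18/T (M(T, q) = (72/T)/4 = 18/T)
g(p, s) = -9/4 (g(p, s) = 18/(-8) = 18*(-⅛) = -9/4)
(243543 - 447627)*(g(-459, J(-22)) - 309435) = (243543 - 447627)*(-9/4 - 309435) = -204084*(-1237749/4) = 63151191729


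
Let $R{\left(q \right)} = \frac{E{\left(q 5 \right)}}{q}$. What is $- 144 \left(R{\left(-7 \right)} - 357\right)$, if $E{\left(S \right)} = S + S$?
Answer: $49968$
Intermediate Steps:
$E{\left(S \right)} = 2 S$
$R{\left(q \right)} = 10$ ($R{\left(q \right)} = \frac{2 q 5}{q} = \frac{2 \cdot 5 q}{q} = \frac{10 q}{q} = 10$)
$- 144 \left(R{\left(-7 \right)} - 357\right) = - 144 \left(10 - 357\right) = \left(-144\right) \left(-347\right) = 49968$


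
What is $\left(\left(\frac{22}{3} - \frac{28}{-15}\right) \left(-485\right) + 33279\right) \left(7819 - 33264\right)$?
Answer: $-733248565$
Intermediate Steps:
$\left(\left(\frac{22}{3} - \frac{28}{-15}\right) \left(-485\right) + 33279\right) \left(7819 - 33264\right) = \left(\left(22 \cdot \frac{1}{3} - - \frac{28}{15}\right) \left(-485\right) + 33279\right) \left(-25445\right) = \left(\left(\frac{22}{3} + \frac{28}{15}\right) \left(-485\right) + 33279\right) \left(-25445\right) = \left(\frac{46}{5} \left(-485\right) + 33279\right) \left(-25445\right) = \left(-4462 + 33279\right) \left(-25445\right) = 28817 \left(-25445\right) = -733248565$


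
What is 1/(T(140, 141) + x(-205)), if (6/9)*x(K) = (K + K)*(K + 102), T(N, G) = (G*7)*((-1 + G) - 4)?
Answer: 1/197577 ≈ 5.0613e-6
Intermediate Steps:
T(N, G) = 7*G*(-5 + G) (T(N, G) = (7*G)*(-5 + G) = 7*G*(-5 + G))
x(K) = 3*K*(102 + K) (x(K) = 3*((K + K)*(K + 102))/2 = 3*((2*K)*(102 + K))/2 = 3*(2*K*(102 + K))/2 = 3*K*(102 + K))
1/(T(140, 141) + x(-205)) = 1/(7*141*(-5 + 141) + 3*(-205)*(102 - 205)) = 1/(7*141*136 + 3*(-205)*(-103)) = 1/(134232 + 63345) = 1/197577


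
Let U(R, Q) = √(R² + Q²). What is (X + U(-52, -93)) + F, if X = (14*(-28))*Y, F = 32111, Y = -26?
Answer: 42303 + √11353 ≈ 42410.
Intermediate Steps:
X = 10192 (X = (14*(-28))*(-26) = -392*(-26) = 10192)
U(R, Q) = √(Q² + R²)
(X + U(-52, -93)) + F = (10192 + √((-93)² + (-52)²)) + 32111 = (10192 + √(8649 + 2704)) + 32111 = (10192 + √11353) + 32111 = 42303 + √11353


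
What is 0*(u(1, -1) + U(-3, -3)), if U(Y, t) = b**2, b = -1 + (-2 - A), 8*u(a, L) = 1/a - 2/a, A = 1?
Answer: 0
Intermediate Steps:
u(a, L) = -1/(8*a) (u(a, L) = (1/a - 2/a)/8 = (-1/a)/8 = -1/(8*a))
b = -4 (b = -1 + (-2 - 1*1) = -1 + (-2 - 1) = -1 - 3 = -4)
U(Y, t) = 16 (U(Y, t) = (-4)**2 = 16)
0*(u(1, -1) + U(-3, -3)) = 0*(-1/8/1 + 16) = 0*(-1/8*1 + 16) = 0*(-1/8 + 16) = 0*(127/8) = 0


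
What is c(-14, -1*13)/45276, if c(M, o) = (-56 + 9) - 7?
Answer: -9/7546 ≈ -0.0011927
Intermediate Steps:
c(M, o) = -54 (c(M, o) = -47 - 7 = -54)
c(-14, -1*13)/45276 = -54/45276 = -54*1/45276 = -9/7546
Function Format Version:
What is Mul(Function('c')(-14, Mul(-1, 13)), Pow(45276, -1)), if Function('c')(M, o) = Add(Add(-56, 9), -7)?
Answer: Rational(-9, 7546) ≈ -0.0011927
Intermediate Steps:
Function('c')(M, o) = -54 (Function('c')(M, o) = Add(-47, -7) = -54)
Mul(Function('c')(-14, Mul(-1, 13)), Pow(45276, -1)) = Mul(-54, Pow(45276, -1)) = Mul(-54, Rational(1, 45276)) = Rational(-9, 7546)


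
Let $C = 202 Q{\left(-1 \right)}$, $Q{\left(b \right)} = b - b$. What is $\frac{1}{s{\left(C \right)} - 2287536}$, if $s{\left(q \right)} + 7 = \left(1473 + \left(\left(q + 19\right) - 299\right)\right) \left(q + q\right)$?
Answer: $- \frac{1}{2287543} \approx -4.3715 \cdot 10^{-7}$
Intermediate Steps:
$Q{\left(b \right)} = 0$
$C = 0$ ($C = 202 \cdot 0 = 0$)
$s{\left(q \right)} = -7 + 2 q \left(1193 + q\right)$ ($s{\left(q \right)} = -7 + \left(1473 + \left(\left(q + 19\right) - 299\right)\right) \left(q + q\right) = -7 + \left(1473 + \left(\left(19 + q\right) - 299\right)\right) 2 q = -7 + \left(1473 + \left(-280 + q\right)\right) 2 q = -7 + \left(1193 + q\right) 2 q = -7 + 2 q \left(1193 + q\right)$)
$\frac{1}{s{\left(C \right)} - 2287536} = \frac{1}{\left(-7 + 2 \cdot 0^{2} + 2386 \cdot 0\right) - 2287536} = \frac{1}{\left(-7 + 2 \cdot 0 + 0\right) - 2287536} = \frac{1}{\left(-7 + 0 + 0\right) - 2287536} = \frac{1}{-7 - 2287536} = \frac{1}{-2287543} = - \frac{1}{2287543}$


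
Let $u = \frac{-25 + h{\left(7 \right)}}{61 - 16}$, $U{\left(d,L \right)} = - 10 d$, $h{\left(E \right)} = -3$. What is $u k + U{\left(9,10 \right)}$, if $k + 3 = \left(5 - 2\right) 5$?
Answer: $- \frac{1462}{15} \approx -97.467$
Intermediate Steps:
$k = 12$ ($k = -3 + \left(5 - 2\right) 5 = -3 + 3 \cdot 5 = -3 + 15 = 12$)
$u = - \frac{28}{45}$ ($u = \frac{-25 - 3}{61 - 16} = - \frac{28}{45} \approx -0.62222$)
$u k + U{\left(9,10 \right)} = \left(- \frac{28}{45}\right) 12 - 90 = - \frac{112}{15} - 90 = - \frac{1462}{15}$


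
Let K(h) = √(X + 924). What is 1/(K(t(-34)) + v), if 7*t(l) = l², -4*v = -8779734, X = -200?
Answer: 8779734/19270932274793 - 8*√181/19270932274793 ≈ 4.5559e-7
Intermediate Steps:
v = 4389867/2 (v = -¼*(-8779734) = 4389867/2 ≈ 2.1949e+6)
t(l) = l²/7
K(h) = 2*√181 (K(h) = √(-200 + 924) = √724 = 2*√181)
1/(K(t(-34)) + v) = 1/(2*√181 + 4389867/2) = 1/(4389867/2 + 2*√181)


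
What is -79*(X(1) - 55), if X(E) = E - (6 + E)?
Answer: 4819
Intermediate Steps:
X(E) = -6 (X(E) = E + (-6 - E) = -6)
-79*(X(1) - 55) = -79*(-6 - 55) = -79*(-61) = 4819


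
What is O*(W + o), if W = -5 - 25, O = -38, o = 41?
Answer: -418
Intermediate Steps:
W = -30
O*(W + o) = -38*(-30 + 41) = -38*11 = -418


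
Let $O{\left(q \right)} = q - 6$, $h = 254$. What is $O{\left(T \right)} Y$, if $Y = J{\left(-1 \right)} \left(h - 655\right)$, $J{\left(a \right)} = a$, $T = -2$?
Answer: $-3208$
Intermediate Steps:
$O{\left(q \right)} = -6 + q$ ($O{\left(q \right)} = q - 6 = -6 + q$)
$Y = 401$ ($Y = - (254 - 655) = \left(-1\right) \left(-401\right) = 401$)
$O{\left(T \right)} Y = \left(-6 - 2\right) 401 = \left(-8\right) 401 = -3208$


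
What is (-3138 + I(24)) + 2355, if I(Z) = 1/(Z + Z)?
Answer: -37583/48 ≈ -782.98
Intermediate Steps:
I(Z) = 1/(2*Z)
(-3138 + I(24)) + 2355 = (-3138 + (½)/24) + 2355 = (-3138 + (½)*(1/24)) + 2355 = (-3138 + 1/48) + 2355 = -150623/48 + 2355 = -37583/48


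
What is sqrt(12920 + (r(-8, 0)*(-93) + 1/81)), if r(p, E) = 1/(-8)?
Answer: sqrt(16759402)/36 ≈ 113.72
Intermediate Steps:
r(p, E) = -1/8
sqrt(12920 + (r(-8, 0)*(-93) + 1/81)) = sqrt(12920 + (-1/8*(-93) + 1/81)) = sqrt(12920 + (93/8 + 1/81)) = sqrt(12920 + 7541/648) = sqrt(8379701/648) = sqrt(16759402)/36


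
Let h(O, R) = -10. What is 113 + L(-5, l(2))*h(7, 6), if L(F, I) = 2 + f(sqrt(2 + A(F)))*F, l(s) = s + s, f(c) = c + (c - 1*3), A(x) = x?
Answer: -57 + 100*I*sqrt(3) ≈ -57.0 + 173.21*I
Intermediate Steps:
f(c) = -3 + 2*c (f(c) = c + (c - 3) = c + (-3 + c) = -3 + 2*c)
l(s) = 2*s
L(F, I) = 2 + F*(-3 + 2*sqrt(2 + F)) (L(F, I) = 2 + (-3 + 2*sqrt(2 + F))*F = 2 + F*(-3 + 2*sqrt(2 + F)))
113 + L(-5, l(2))*h(7, 6) = 113 + (2 - 5*(-3 + 2*sqrt(2 - 5)))*(-10) = 113 + (2 - 5*(-3 + 2*sqrt(-3)))*(-10) = 113 + (2 - 5*(-3 + 2*(I*sqrt(3))))*(-10) = 113 + (2 - 5*(-3 + 2*I*sqrt(3)))*(-10) = 113 + (2 + (15 - 10*I*sqrt(3)))*(-10) = 113 + (17 - 10*I*sqrt(3))*(-10) = 113 + (-170 + 100*I*sqrt(3)) = -57 + 100*I*sqrt(3)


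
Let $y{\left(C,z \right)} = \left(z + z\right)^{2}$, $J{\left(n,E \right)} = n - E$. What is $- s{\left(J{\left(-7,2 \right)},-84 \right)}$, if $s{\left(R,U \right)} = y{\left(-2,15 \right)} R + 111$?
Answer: $7989$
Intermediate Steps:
$y{\left(C,z \right)} = 4 z^{2}$ ($y{\left(C,z \right)} = \left(2 z\right)^{2} = 4 z^{2}$)
$s{\left(R,U \right)} = 111 + 900 R$ ($s{\left(R,U \right)} = 4 \cdot 15^{2} R + 111 = 4 \cdot 225 R + 111 = 900 R + 111 = 111 + 900 R$)
$- s{\left(J{\left(-7,2 \right)},-84 \right)} = - (111 + 900 \left(-7 - 2\right)) = - (111 + 900 \left(-9\right)) = - (111 - 8100) = \left(-1\right) \left(-7989\right) = 7989$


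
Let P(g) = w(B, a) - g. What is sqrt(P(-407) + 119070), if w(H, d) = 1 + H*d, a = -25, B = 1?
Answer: sqrt(119453) ≈ 345.62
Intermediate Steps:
P(g) = -24 - g (P(g) = (1 + 1*(-25)) - g = (1 - 25) - g = -24 - g)
sqrt(P(-407) + 119070) = sqrt((-24 - 1*(-407)) + 119070) = sqrt((-24 + 407) + 119070) = sqrt(383 + 119070) = sqrt(119453)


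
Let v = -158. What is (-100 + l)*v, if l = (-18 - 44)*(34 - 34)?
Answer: 15800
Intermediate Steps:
l = 0 (l = -62*0 = 0)
(-100 + l)*v = (-100 + 0)*(-158) = -100*(-158) = 15800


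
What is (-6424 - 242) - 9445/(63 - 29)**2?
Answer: -7715341/1156 ≈ -6674.2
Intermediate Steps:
(-6424 - 242) - 9445/(63 - 29)**2 = -6666 - 9445/(34**2) = -6666 - 9445/1156 = -7715341/1156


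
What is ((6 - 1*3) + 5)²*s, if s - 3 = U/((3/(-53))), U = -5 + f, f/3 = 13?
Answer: -114752/3 ≈ -38251.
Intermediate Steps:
f = 39 (f = 3*13 = 39)
U = 34 (U = -5 + 39 = 34)
s = -1793/3 (s = 3 + 34/((3/(-53))) = 3 + 34/((3*(-1/53))) = 3 + 34/(-3/53) = 3 + 34*(-53/3) = 3 - 1802/3 = -1793/3 ≈ -597.67)
((6 - 1*3) + 5)²*s = ((6 - 1*3) + 5)²*(-1793/3) = ((6 - 3) + 5)²*(-1793/3) = (3 + 5)²*(-1793/3) = 8²*(-1793/3) = 64*(-1793/3) = -114752/3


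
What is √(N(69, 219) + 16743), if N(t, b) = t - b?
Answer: √16593 ≈ 128.81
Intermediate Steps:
√(N(69, 219) + 16743) = √((69 - 1*219) + 16743) = √((69 - 219) + 16743) = √(-150 + 16743) = √16593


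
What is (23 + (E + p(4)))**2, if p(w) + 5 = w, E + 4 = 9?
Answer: 729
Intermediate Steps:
E = 5 (E = -4 + 9 = 5)
p(w) = -5 + w
(23 + (E + p(4)))**2 = (23 + (5 + (-5 + 4)))**2 = (23 + (5 - 1))**2 = (23 + 4)**2 = 27**2 = 729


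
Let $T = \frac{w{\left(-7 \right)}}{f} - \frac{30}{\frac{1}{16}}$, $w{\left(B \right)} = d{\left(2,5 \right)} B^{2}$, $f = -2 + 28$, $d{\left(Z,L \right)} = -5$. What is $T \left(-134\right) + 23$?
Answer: $\frac{852874}{13} \approx 65606.0$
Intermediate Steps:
$f = 26$
$w{\left(B \right)} = - 5 B^{2}$
$T = - \frac{12725}{26}$ ($T = \frac{\left(-5\right) \left(-7\right)^{2}}{26} - \frac{30}{\frac{1}{16}} = \left(-5\right) 49 \cdot \frac{1}{26} - 30 \frac{1}{\frac{1}{16}} = \left(-245\right) \frac{1}{26} - 480 = - \frac{245}{26} - 480 = - \frac{12725}{26} \approx -489.42$)
$T \left(-134\right) + 23 = \left(- \frac{12725}{26}\right) \left(-134\right) + 23 = \frac{852575}{13} + 23 = \frac{852874}{13}$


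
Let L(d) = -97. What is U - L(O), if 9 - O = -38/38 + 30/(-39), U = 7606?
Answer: 7703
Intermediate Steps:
O = 140/13 (O = 9 - (-38/38 + 30/(-39)) = 9 - (-38*1/38 + 30*(-1/39)) = 9 - (-1 - 10/13) = 9 - 1*(-23/13) = 9 + 23/13 = 140/13 ≈ 10.769)
U - L(O) = 7606 - 1*(-97) = 7606 + 97 = 7703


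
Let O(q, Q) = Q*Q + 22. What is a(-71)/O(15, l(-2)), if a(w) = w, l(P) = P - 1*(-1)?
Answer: -71/23 ≈ -3.0870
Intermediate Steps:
l(P) = 1 + P (l(P) = P + 1 = 1 + P)
O(q, Q) = 22 + Q**2 (O(q, Q) = Q**2 + 22 = 22 + Q**2)
a(-71)/O(15, l(-2)) = -71/(22 + (1 - 2)**2) = -71/(22 + (-1)**2) = -71/(22 + 1) = -71/23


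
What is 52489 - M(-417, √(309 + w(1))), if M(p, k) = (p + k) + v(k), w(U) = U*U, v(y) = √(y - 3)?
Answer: 52906 - √310 - √(-3 + √310) ≈ 52885.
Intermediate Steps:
v(y) = √(-3 + y)
w(U) = U²
M(p, k) = k + p + √(-3 + k) (M(p, k) = (p + k) + √(-3 + k) = (k + p) + √(-3 + k) = k + p + √(-3 + k))
52489 - M(-417, √(309 + w(1))) = 52489 - (√(309 + 1²) - 417 + √(-3 + √(309 + 1²))) = 52489 - (√(309 + 1) - 417 + √(-3 + √(309 + 1))) = 52489 - (√310 - 417 + √(-3 + √310)) = 52489 - (-417 + √310 + √(-3 + √310)) = 52489 + (417 - √310 - √(-3 + √310)) = 52906 - √310 - √(-3 + √310)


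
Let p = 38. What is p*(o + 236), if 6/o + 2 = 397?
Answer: 3542588/395 ≈ 8968.6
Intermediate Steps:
o = 6/395 (o = 6/(-2 + 397) = 6/395 ≈ 0.015190)
p*(o + 236) = 38*(6/395 + 236) = 38*(93226/395) = 3542588/395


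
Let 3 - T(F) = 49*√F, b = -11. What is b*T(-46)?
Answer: -33 + 539*I*√46 ≈ -33.0 + 3655.7*I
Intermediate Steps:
T(F) = 3 - 49*√F
b*T(-46) = -11*(3 - 49*I*√46) = -33 + 539*I*√46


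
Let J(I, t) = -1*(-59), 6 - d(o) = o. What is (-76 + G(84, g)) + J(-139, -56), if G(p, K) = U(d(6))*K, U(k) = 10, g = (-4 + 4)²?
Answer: -17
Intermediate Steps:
d(o) = 6 - o
g = 0 (g = 0² = 0)
G(p, K) = 10*K
J(I, t) = 59
(-76 + G(84, g)) + J(-139, -56) = (-76 + 10*0) + 59 = (-76 + 0) + 59 = -76 + 59 = -17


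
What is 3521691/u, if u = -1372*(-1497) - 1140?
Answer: 1173897/684248 ≈ 1.7156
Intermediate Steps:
u = 2052744 (u = 2053884 - 1140 = 2052744)
3521691/u = 3521691/2052744 = 3521691*(1/2052744) = 1173897/684248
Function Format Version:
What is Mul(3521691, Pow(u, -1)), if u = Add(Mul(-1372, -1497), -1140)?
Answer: Rational(1173897, 684248) ≈ 1.7156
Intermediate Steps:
u = 2052744 (u = Add(2053884, -1140) = 2052744)
Mul(3521691, Pow(u, -1)) = Mul(3521691, Pow(2052744, -1)) = Mul(3521691, Rational(1, 2052744)) = Rational(1173897, 684248)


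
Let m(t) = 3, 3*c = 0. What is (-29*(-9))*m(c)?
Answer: 783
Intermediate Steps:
c = 0 (c = (⅓)*0 = 0)
(-29*(-9))*m(c) = -29*(-9)*3 = 261*3 = 783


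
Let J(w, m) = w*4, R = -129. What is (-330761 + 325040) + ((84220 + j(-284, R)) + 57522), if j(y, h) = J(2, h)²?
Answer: 136085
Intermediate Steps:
J(w, m) = 4*w
j(y, h) = 64 (j(y, h) = (4*2)² = 8² = 64)
(-330761 + 325040) + ((84220 + j(-284, R)) + 57522) = (-330761 + 325040) + ((84220 + 64) + 57522) = -5721 + (84284 + 57522) = -5721 + 141806 = 136085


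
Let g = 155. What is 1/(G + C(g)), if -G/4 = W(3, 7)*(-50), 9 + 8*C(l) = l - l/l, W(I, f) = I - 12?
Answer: -8/14255 ≈ -0.00056121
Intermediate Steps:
W(I, f) = -12 + I
C(l) = -5/4 + l/8 (C(l) = -9/8 + (l - l/l)/8 = -9/8 + (l - 1*1)/8 = -9/8 + (l - 1)/8 = -9/8 + (-1 + l)/8 = -9/8 + (-⅛ + l/8) = -5/4 + l/8)
G = -1800 (G = -4*(-12 + 3)*(-50) = -(-36)*(-50) = -4*450 = -1800)
1/(G + C(g)) = 1/(-1800 + (-5/4 + (⅛)*155)) = 1/(-1800 + (-5/4 + 155/8)) = 1/(-1800 + 145/8) = 1/(-14255/8) = -8/14255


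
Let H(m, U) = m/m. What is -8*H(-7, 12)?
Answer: -8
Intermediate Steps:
H(m, U) = 1
-8*H(-7, 12) = -8*1 = -8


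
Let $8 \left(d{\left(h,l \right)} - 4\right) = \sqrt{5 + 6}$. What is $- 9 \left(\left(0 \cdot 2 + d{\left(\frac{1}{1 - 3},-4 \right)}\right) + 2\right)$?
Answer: $-54 - \frac{9 \sqrt{11}}{8} \approx -57.731$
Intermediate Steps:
$d{\left(h,l \right)} = 4 + \frac{\sqrt{11}}{8}$ ($d{\left(h,l \right)} = 4 + \frac{\sqrt{5 + 6}}{8} = 4 + \frac{\sqrt{11}}{8}$)
$- 9 \left(\left(0 \cdot 2 + d{\left(\frac{1}{1 - 3},-4 \right)}\right) + 2\right) = - 9 \left(\left(0 \cdot 2 + \left(4 + \frac{\sqrt{11}}{8}\right)\right) + 2\right) = - 9 \left(\left(0 + \left(4 + \frac{\sqrt{11}}{8}\right)\right) + 2\right) = - 9 \left(\left(4 + \frac{\sqrt{11}}{8}\right) + 2\right) = - 9 \left(6 + \frac{\sqrt{11}}{8}\right) = -54 - \frac{9 \sqrt{11}}{8}$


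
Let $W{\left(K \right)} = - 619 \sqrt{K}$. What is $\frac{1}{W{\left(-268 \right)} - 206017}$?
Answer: $\frac{i}{- 206017 i + 1238 \sqrt{67}} \approx -4.8423 \cdot 10^{-6} + 2.3818 \cdot 10^{-7} i$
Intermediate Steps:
$\frac{1}{W{\left(-268 \right)} - 206017} = \frac{1}{- 619 \sqrt{-268} - 206017} = \frac{1}{- 619 \cdot 2 i \sqrt{67} + \left(\left(110725 - 185090\right) - 131652\right)} = \frac{1}{- 1238 i \sqrt{67} - 206017} = \frac{1}{-206017 - 1238 i \sqrt{67}}$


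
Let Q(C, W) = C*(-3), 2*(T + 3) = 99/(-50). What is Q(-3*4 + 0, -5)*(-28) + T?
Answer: -101199/100 ≈ -1012.0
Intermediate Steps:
T = -399/100 (T = -3 + (99/(-50))/2 = -3 + (99*(-1/50))/2 = -3 + (½)*(-99/50) = -3 - 99/100 = -399/100 ≈ -3.9900)
Q(C, W) = -3*C
Q(-3*4 + 0, -5)*(-28) + T = -3*(-3*4 + 0)*(-28) - 399/100 = -3*(-12 + 0)*(-28) - 399/100 = -3*(-12)*(-28) - 399/100 = 36*(-28) - 399/100 = -1008 - 399/100 = -101199/100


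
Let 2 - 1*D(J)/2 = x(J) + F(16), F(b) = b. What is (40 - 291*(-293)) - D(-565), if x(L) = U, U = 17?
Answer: 85365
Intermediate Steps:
x(L) = 17
D(J) = -62 (D(J) = 4 - 2*(17 + 16) = 4 - 2*33 = 4 - 66 = -62)
(40 - 291*(-293)) - D(-565) = (40 - 291*(-293)) - 1*(-62) = (40 + 85263) + 62 = 85303 + 62 = 85365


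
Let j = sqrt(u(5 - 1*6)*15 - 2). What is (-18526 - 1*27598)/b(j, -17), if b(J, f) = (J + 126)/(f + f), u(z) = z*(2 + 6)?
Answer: 98797608/7999 - 784108*I*sqrt(122)/7999 ≈ 12351.0 - 1082.7*I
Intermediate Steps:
u(z) = 8*z (u(z) = z*8 = 8*z)
j = I*sqrt(122) (j = sqrt((8*(5 - 1*6))*15 - 2) = sqrt((8*(5 - 6))*15 - 2) = sqrt((8*(-1))*15 - 2) = sqrt(-8*15 - 2) = sqrt(-120 - 2) = sqrt(-122) = I*sqrt(122) ≈ 11.045*I)
b(J, f) = (126 + J)/(2*f) (b(J, f) = (126 + J)/((2*f)) = (126 + J)*(1/(2*f)) = (126 + J)/(2*f))
(-18526 - 1*27598)/b(j, -17) = (-18526 - 1*27598)/(((1/2)*(126 + I*sqrt(122))/(-17))) = (-18526 - 27598)/(((1/2)*(-1/17)*(126 + I*sqrt(122)))) = -46124/(-63/17 - I*sqrt(122)/34)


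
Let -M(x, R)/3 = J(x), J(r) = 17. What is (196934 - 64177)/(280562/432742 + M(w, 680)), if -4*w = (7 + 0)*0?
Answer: -28724764847/10894640 ≈ -2636.6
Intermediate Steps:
w = 0 (w = -(7 + 0)*0/4 = -7*0/4 = -¼*0 = 0)
M(x, R) = -51 (M(x, R) = -3*17 = -51)
(196934 - 64177)/(280562/432742 + M(w, 680)) = (196934 - 64177)/(280562/432742 - 51) = 132757/(280562*(1/432742) - 51) = 132757/(140281/216371 - 51) = 132757/(-10894640/216371) = 132757*(-216371/10894640) = -28724764847/10894640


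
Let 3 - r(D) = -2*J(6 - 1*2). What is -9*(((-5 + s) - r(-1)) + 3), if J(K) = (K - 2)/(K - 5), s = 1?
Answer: 0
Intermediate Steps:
J(K) = (-2 + K)/(-5 + K)
r(D) = -1 (r(D) = 3 - (-2)*(-2 + (6 - 1*2))/(-5 + (6 - 1*2)) = 3 - (-2)*(-2 + (6 - 2))/(-5 + (6 - 2)) = 3 - (-2)*(-2 + 4)/(-5 + 4) = 3 - (-2)*2/(-1) = 3 - (-2)*(-1*2) = 3 - (-2)*(-2) = 3 - 1*4 = 3 - 4 = -1)
-9*(((-5 + s) - r(-1)) + 3) = -9*(((-5 + 1) - 1*(-1)) + 3) = -9*((-4 + 1) + 3) = -9*(-3 + 3) = -9*0 = 0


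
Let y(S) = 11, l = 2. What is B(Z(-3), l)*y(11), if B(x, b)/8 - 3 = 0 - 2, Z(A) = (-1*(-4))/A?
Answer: 88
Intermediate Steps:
Z(A) = 4/A
B(x, b) = 8 (B(x, b) = 24 + 8*(0 - 2) = 24 + 8*(-2) = 24 - 16 = 8)
B(Z(-3), l)*y(11) = 8*11 = 88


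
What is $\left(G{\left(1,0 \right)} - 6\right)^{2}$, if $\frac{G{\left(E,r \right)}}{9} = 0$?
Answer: $36$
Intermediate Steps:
$G{\left(E,r \right)} = 0$ ($G{\left(E,r \right)} = 9 \cdot 0 = 0$)
$\left(G{\left(1,0 \right)} - 6\right)^{2} = \left(0 - 6\right)^{2} = \left(-6\right)^{2} = 36$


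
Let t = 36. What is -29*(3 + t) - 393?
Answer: -1524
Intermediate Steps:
-29*(3 + t) - 393 = -29*(3 + 36) - 393 = -29*39 - 393 = -1131 - 393 = -1524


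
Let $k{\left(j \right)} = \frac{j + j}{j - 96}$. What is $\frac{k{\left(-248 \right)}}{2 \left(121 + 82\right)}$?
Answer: $\frac{31}{8729} \approx 0.0035514$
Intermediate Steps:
$k{\left(j \right)} = \frac{2 j}{-96 + j}$
$\frac{k{\left(-248 \right)}}{2 \left(121 + 82\right)} = \frac{2 \left(-248\right) \frac{1}{-96 - 248}}{2 \left(121 + 82\right)} = \frac{2 \left(-248\right) \frac{1}{-344}}{2 \cdot 203} = \frac{2 \left(-248\right) \left(- \frac{1}{344}\right)}{406} = \frac{62}{43} \cdot \frac{1}{406} = \frac{31}{8729}$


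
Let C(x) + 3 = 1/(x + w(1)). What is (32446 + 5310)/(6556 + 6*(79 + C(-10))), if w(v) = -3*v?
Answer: 245414/45575 ≈ 5.3848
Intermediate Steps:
C(x) = -3 + 1/(-3 + x) (C(x) = -3 + 1/(x - 3*1) = -3 + 1/(x - 3) = -3 + 1/(-3 + x))
(32446 + 5310)/(6556 + 6*(79 + C(-10))) = (32446 + 5310)/(6556 + 6*(79 + (10 - 3*(-10))/(-3 - 10))) = 37756/(6556 + 6*(79 + (10 + 30)/(-13))) = 37756/(6556 + 6*(79 - 1/13*40)) = 37756/(6556 + 6*(79 - 40/13)) = 37756/(6556 + 6*(987/13)) = 37756/(6556 + 5922/13) = 37756/(91150/13) = 37756*(13/91150) = 245414/45575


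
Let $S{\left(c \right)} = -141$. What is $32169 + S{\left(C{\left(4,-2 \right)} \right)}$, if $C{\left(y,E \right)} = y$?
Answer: $32028$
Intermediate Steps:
$32169 + S{\left(C{\left(4,-2 \right)} \right)} = 32169 - 141 = 32028$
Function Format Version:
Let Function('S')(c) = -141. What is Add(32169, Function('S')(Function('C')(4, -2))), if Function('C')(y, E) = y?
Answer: 32028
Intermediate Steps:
Add(32169, Function('S')(Function('C')(4, -2))) = Add(32169, -141) = 32028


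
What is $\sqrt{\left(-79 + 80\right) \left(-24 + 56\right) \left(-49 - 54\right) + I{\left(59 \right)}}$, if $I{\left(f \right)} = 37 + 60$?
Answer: $i \sqrt{3199} \approx 56.56 i$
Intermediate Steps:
$I{\left(f \right)} = 97$
$\sqrt{\left(-79 + 80\right) \left(-24 + 56\right) \left(-49 - 54\right) + I{\left(59 \right)}} = \sqrt{\left(-79 + 80\right) \left(-24 + 56\right) \left(-49 - 54\right) + 97} = \sqrt{1 \cdot 32 \left(-103\right) + 97} = \sqrt{1 \left(-3296\right) + 97} = \sqrt{-3296 + 97} = \sqrt{-3199} = i \sqrt{3199}$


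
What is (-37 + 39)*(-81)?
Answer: -162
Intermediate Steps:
(-37 + 39)*(-81) = 2*(-81) = -162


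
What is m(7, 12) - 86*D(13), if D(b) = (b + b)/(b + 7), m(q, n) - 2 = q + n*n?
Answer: 206/5 ≈ 41.200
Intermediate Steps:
m(q, n) = 2 + q + n² (m(q, n) = 2 + (q + n*n) = 2 + (q + n²) = 2 + q + n²)
D(b) = 2*b/(7 + b) (D(b) = (2*b)/(7 + b) = 2*b/(7 + b))
m(7, 12) - 86*D(13) = (2 + 7 + 12²) - 172*13/(7 + 13) = (2 + 7 + 144) - 172*13/20 = 153 - 172*13/20 = 153 - 86*13/10 = 153 - 559/5 = 206/5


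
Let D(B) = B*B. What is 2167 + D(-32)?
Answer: 3191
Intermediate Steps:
D(B) = B²
2167 + D(-32) = 2167 + (-32)² = 2167 + 1024 = 3191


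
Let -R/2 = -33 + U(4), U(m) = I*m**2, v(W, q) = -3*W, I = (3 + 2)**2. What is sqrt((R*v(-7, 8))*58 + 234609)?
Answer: 3*I*sqrt(73267) ≈ 812.04*I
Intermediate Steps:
I = 25 (I = 5**2 = 25)
U(m) = 25*m**2
R = -734 (R = -2*(-33 + 25*4**2) = -2*(-33 + 25*16) = -2*(-33 + 400) = -2*367 = -734)
sqrt((R*v(-7, 8))*58 + 234609) = sqrt(-(-2202)*(-7)*58 + 234609) = sqrt(-734*21*58 + 234609) = sqrt(-15414*58 + 234609) = sqrt(-894012 + 234609) = sqrt(-659403) = 3*I*sqrt(73267)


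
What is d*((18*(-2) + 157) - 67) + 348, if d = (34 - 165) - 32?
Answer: -8454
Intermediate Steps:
d = -163 (d = -131 - 32 = -163)
d*((18*(-2) + 157) - 67) + 348 = -163*((18*(-2) + 157) - 67) + 348 = -163*((-36 + 157) - 67) + 348 = -163*(121 - 67) + 348 = -163*54 + 348 = -8802 + 348 = -8454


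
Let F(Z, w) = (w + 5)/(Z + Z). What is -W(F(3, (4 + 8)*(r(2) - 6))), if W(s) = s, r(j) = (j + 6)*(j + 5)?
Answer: -605/6 ≈ -100.83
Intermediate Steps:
r(j) = (5 + j)*(6 + j) (r(j) = (6 + j)*(5 + j) = (5 + j)*(6 + j))
F(Z, w) = (5 + w)/(2*Z) (F(Z, w) = (5 + w)/((2*Z)) = (5 + w)*(1/(2*Z)) = (5 + w)/(2*Z))
-W(F(3, (4 + 8)*(r(2) - 6))) = -(5 + (4 + 8)*((30 + 2² + 11*2) - 6))/(2*3) = -(5 + 12*((30 + 4 + 22) - 6))/(2*3) = -(5 + 12*(56 - 6))/(2*3) = -(5 + 12*50)/(2*3) = -(5 + 600)/(2*3) = -605/(2*3) = -1*605/6 = -605/6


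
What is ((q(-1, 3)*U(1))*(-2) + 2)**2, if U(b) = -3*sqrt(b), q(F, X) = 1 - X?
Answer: 100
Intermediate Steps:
((q(-1, 3)*U(1))*(-2) + 2)**2 = (((1 - 1*3)*(-3*sqrt(1)))*(-2) + 2)**2 = (((1 - 3)*(-3*1))*(-2) + 2)**2 = (-2*(-3)*(-2) + 2)**2 = (6*(-2) + 2)**2 = (-12 + 2)**2 = (-10)**2 = 100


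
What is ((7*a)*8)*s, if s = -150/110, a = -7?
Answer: 5880/11 ≈ 534.54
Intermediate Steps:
s = -15/11 (s = -150*1/110 = -15/11 ≈ -1.3636)
((7*a)*8)*s = ((7*(-7))*8)*(-15/11) = -49*8*(-15/11) = -392*(-15/11) = 5880/11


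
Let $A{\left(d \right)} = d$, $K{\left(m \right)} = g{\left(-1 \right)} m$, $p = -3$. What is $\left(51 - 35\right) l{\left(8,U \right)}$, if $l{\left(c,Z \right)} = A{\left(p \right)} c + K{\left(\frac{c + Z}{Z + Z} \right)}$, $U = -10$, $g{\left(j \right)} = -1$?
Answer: $- \frac{1928}{5} \approx -385.6$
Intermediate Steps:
$K{\left(m \right)} = - m$
$l{\left(c,Z \right)} = - 3 c - \frac{Z + c}{2 Z}$ ($l{\left(c,Z \right)} = - 3 c - \frac{c + Z}{Z + Z} = - 3 c - \frac{Z + c}{2 Z}$)
$\left(51 - 35\right) l{\left(8,U \right)} = \left(51 - 35\right) \frac{\left(-1\right) \left(-10\right) - 8 - \left(-60\right) 8}{2 \left(-10\right)} = 16 \cdot \frac{1}{2} \left(- \frac{1}{10}\right) \left(10 - 8 + 480\right) = 16 \cdot \frac{1}{2} \left(- \frac{1}{10}\right) 482 = 16 \left(- \frac{241}{10}\right) = - \frac{1928}{5}$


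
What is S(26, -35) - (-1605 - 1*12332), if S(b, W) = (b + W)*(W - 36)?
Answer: 14576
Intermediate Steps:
S(b, W) = (-36 + W)*(W + b) (S(b, W) = (W + b)*(-36 + W) = (-36 + W)*(W + b))
S(26, -35) - (-1605 - 1*12332) = ((-35)² - 36*(-35) - 36*26 - 35*26) - (-1605 - 1*12332) = (1225 + 1260 - 936 - 910) - (-1605 - 12332) = 639 - 1*(-13937) = 639 + 13937 = 14576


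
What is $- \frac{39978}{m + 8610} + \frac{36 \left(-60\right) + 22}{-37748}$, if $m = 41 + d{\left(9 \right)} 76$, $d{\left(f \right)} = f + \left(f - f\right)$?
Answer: $- \frac{744565657}{176188790} \approx -4.226$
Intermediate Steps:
$d{\left(f \right)} = f$ ($d{\left(f \right)} = f + 0 = f$)
$m = 725$ ($m = 41 + 9 \cdot 76 = 41 + 684 = 725$)
$- \frac{39978}{m + 8610} + \frac{36 \left(-60\right) + 22}{-37748} = - \frac{39978}{725 + 8610} + \frac{36 \left(-60\right) + 22}{-37748} = - \frac{39978}{9335} + \left(-2160 + 22\right) \left(- \frac{1}{37748}\right) = \left(-39978\right) \frac{1}{9335} - - \frac{1069}{18874} = - \frac{39978}{9335} + \frac{1069}{18874} = - \frac{744565657}{176188790}$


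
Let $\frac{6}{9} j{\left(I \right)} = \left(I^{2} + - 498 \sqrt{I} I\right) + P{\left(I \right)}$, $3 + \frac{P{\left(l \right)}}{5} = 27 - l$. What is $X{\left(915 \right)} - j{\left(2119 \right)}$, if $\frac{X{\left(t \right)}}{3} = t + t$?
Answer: $-6714039 + 1582893 \sqrt{2119} \approx 6.6151 \cdot 10^{7}$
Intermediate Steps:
$P{\left(l \right)} = 120 - 5 l$ ($P{\left(l \right)} = -15 + 5 \left(27 - l\right) = -15 - \left(-135 + 5 l\right) = 120 - 5 l$)
$j{\left(I \right)} = 180 - 747 I^{\frac{3}{2}} - \frac{15 I}{2} + \frac{3 I^{2}}{2}$ ($j{\left(I \right)} = \frac{3 \left(\left(I^{2} + - 498 \sqrt{I} I\right) - \left(-120 + 5 I\right)\right)}{2} = \frac{3 \left(\left(I^{2} - 498 I^{\frac{3}{2}}\right) - \left(-120 + 5 I\right)\right)}{2} = \frac{3 \left(120 + I^{2} - 498 I^{\frac{3}{2}} - 5 I\right)}{2} = 180 - 747 I^{\frac{3}{2}} - \frac{15 I}{2} + \frac{3 I^{2}}{2}$)
$X{\left(t \right)} = 6 t$ ($X{\left(t \right)} = 3 \left(t + t\right) = 3 \cdot 2 t = 6 t$)
$X{\left(915 \right)} - j{\left(2119 \right)} = 6 \cdot 915 - \left(180 - 747 \cdot 2119^{\frac{3}{2}} - \frac{31785}{2} + \frac{3 \cdot 2119^{2}}{2}\right) = 5490 - \left(180 - 747 \cdot 2119 \sqrt{2119} - \frac{31785}{2} + \frac{3}{2} \cdot 4490161\right) = 5490 - \left(180 - 1582893 \sqrt{2119} - \frac{31785}{2} + \frac{13470483}{2}\right) = 5490 - \left(6719529 - 1582893 \sqrt{2119}\right) = -6714039 + 1582893 \sqrt{2119}$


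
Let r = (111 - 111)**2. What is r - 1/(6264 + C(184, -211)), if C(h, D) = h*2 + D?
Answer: -1/6421 ≈ -0.00015574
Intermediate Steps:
C(h, D) = D + 2*h (C(h, D) = 2*h + D = D + 2*h)
r = 0 (r = 0**2 = 0)
r - 1/(6264 + C(184, -211)) = 0 - 1/(6264 + (-211 + 2*184)) = 0 - 1/(6264 + (-211 + 368)) = 0 - 1/(6264 + 157) = 0 - 1/6421 = -1/6421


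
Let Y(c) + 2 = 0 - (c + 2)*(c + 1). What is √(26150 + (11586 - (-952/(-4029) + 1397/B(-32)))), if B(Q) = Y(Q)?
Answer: √460297821867141/110442 ≈ 194.26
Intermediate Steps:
Y(c) = -2 - (1 + c)*(2 + c) (Y(c) = -2 + (0 - (c + 2)*(c + 1)) = -2 + (0 - (2 + c)*(1 + c)) = -2 + (0 - (1 + c)*(2 + c)) = -2 - (1 + c)*(2 + c))
B(Q) = -4 - Q² - 3*Q
√(26150 + (11586 - (-952/(-4029) + 1397/B(-32)))) = √(26150 + (11586 - (-952/(-4029) + 1397/(-4 - 1*(-32)² - 3*(-32))))) = √(26150 + (11586 - (-952*(-1/4029) + 1397/(-4 - 1*1024 + 96)))) = √(26150 + (11586 - (56/237 + 1397/(-4 - 1024 + 96)))) = √(26150 + (11586 - (56/237 + 1397/(-932)))) = √(26150 + (11586 - (56/237 + 1397*(-1/932)))) = √(26150 + (11586 - (56/237 - 1397/932))) = √(26150 + (11586 - 1*(-278897/220884))) = √(26150 + (11586 + 278897/220884)) = √(26150 + 2559440921/220884) = √(8335557521/220884) = √460297821867141/110442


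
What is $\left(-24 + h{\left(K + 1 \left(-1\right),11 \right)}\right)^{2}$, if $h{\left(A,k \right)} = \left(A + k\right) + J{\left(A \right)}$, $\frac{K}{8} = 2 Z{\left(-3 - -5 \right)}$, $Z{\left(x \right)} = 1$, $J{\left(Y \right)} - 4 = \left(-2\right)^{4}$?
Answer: $484$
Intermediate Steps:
$J{\left(Y \right)} = 20$ ($J{\left(Y \right)} = 4 + \left(-2\right)^{4} = 4 + 16 = 20$)
$K = 16$ ($K = 8 \cdot 2 \cdot 1 = 8 \cdot 2 = 16$)
$h{\left(A,k \right)} = 20 + A + k$ ($h{\left(A,k \right)} = \left(A + k\right) + 20 = 20 + A + k$)
$\left(-24 + h{\left(K + 1 \left(-1\right),11 \right)}\right)^{2} = \left(-24 + \left(20 + \left(16 + 1 \left(-1\right)\right) + 11\right)\right)^{2} = \left(-24 + \left(20 + \left(16 - 1\right) + 11\right)\right)^{2} = \left(-24 + \left(20 + 15 + 11\right)\right)^{2} = \left(-24 + 46\right)^{2} = 22^{2} = 484$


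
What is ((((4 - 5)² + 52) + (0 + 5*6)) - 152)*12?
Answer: -828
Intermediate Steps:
((((4 - 5)² + 52) + (0 + 5*6)) - 152)*12 = ((((-1)² + 52) + (0 + 30)) - 152)*12 = (((1 + 52) + 30) - 152)*12 = ((53 + 30) - 152)*12 = (83 - 152)*12 = -69*12 = -828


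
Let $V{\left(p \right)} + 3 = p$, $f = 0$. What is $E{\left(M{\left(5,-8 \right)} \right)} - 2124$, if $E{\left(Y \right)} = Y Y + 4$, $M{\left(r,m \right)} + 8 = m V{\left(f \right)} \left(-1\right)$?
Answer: $-1096$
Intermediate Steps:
$V{\left(p \right)} = -3 + p$
$M{\left(r,m \right)} = -8 + 3 m$ ($M{\left(r,m \right)} = -8 + m \left(-3 + 0\right) \left(-1\right) = -8 + m \left(-3\right) \left(-1\right) = -8 + - 3 m \left(-1\right) = -8 + 3 m$)
$E{\left(Y \right)} = 4 + Y^{2}$ ($E{\left(Y \right)} = Y^{2} + 4 = 4 + Y^{2}$)
$E{\left(M{\left(5,-8 \right)} \right)} - 2124 = \left(4 + \left(-8 + 3 \left(-8\right)\right)^{2}\right) - 2124 = \left(4 + \left(-8 - 24\right)^{2}\right) - 2124 = \left(4 + \left(-32\right)^{2}\right) - 2124 = \left(4 + 1024\right) - 2124 = 1028 - 2124 = -1096$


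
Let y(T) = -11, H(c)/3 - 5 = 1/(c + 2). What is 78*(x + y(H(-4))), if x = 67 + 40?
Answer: 7488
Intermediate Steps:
H(c) = 15 + 3/(2 + c) (H(c) = 15 + 3/(c + 2) = 15 + 3/(2 + c))
x = 107
78*(x + y(H(-4))) = 78*(107 - 11) = 78*96 = 7488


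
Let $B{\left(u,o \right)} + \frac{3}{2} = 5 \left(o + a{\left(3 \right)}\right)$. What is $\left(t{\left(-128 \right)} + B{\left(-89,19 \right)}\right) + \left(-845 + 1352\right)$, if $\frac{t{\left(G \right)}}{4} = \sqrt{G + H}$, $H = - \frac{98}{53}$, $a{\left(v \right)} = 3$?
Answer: $\frac{1231}{2} + \frac{4 i \sqrt{364746}}{53} \approx 615.5 + 45.581 i$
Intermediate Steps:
$B{\left(u,o \right)} = \frac{27}{2} + 5 o$ ($B{\left(u,o \right)} = - \frac{3}{2} + 5 \left(o + 3\right) = - \frac{3}{2} + 5 \left(3 + o\right) = - \frac{3}{2} + \left(15 + 5 o\right) = \frac{27}{2} + 5 o$)
$H = - \frac{98}{53}$ ($H = \left(-98\right) \frac{1}{53} = - \frac{98}{53} \approx -1.8491$)
$t{\left(G \right)} = 4 \sqrt{- \frac{98}{53} + G}$ ($t{\left(G \right)} = 4 \sqrt{G - \frac{98}{53}} = 4 \sqrt{- \frac{98}{53} + G}$)
$\left(t{\left(-128 \right)} + B{\left(-89,19 \right)}\right) + \left(-845 + 1352\right) = \left(\frac{4 \sqrt{-5194 + 2809 \left(-128\right)}}{53} + \left(\frac{27}{2} + 5 \cdot 19\right)\right) + \left(-845 + 1352\right) = \left(\frac{4 \sqrt{-5194 - 359552}}{53} + \left(\frac{27}{2} + 95\right)\right) + 507 = \left(\frac{4 \sqrt{-364746}}{53} + \frac{217}{2}\right) + 507 = \left(\frac{4 i \sqrt{364746}}{53} + \frac{217}{2}\right) + 507 = \left(\frac{217}{2} + \frac{4 i \sqrt{364746}}{53}\right) + 507 = \frac{1231}{2} + \frac{4 i \sqrt{364746}}{53}$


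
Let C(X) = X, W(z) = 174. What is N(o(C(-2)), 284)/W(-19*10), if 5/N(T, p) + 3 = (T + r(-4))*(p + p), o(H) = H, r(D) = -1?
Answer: -5/297018 ≈ -1.6834e-5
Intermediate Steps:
N(T, p) = 5/(-3 + 2*p*(-1 + T)) (N(T, p) = 5/(-3 + (T - 1)*(p + p)) = 5/(-3 + (-1 + T)*(2*p)) = 5/(-3 + 2*p*(-1 + T)))
N(o(C(-2)), 284)/W(-19*10) = (5/(-3 - 2*284 + 2*(-2)*284))/174 = (5/(-3 - 568 - 1136))*(1/174) = (5/(-1707))*(1/174) = (5*(-1/1707))*(1/174) = -5/1707*1/174 = -5/297018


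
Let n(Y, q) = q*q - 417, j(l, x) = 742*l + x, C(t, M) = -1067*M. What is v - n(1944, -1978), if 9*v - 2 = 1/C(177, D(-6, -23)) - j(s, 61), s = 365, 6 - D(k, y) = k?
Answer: -454279415569/115236 ≈ -3.9422e+6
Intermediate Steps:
D(k, y) = 6 - k
j(l, x) = x + 742*l
n(Y, q) = -417 + q² (n(Y, q) = q² - 417 = -417 + q²)
v = -3468462757/115236 (v = 2/9 + (1/(-1067*(6 - 1*(-6))) - (61 + 742*365))/9 = 2/9 + (1/(-1067*(6 + 6)) - (61 + 270830))/9 = 2/9 + (1/(-1067*12) - 1*270891)/9 = 2/9 + (1/(-12804) - 270891)/9 = 2/9 + (-1/12804 - 270891)/9 = 2/9 + (⅑)*(-3468488365/12804) = 2/9 - 3468488365/115236 = -3468462757/115236 ≈ -30099.)
v - n(1944, -1978) = -3468462757/115236 - (-417 + (-1978)²) = -3468462757/115236 - (-417 + 3912484) = -3468462757/115236 - 1*3912067 = -3468462757/115236 - 3912067 = -454279415569/115236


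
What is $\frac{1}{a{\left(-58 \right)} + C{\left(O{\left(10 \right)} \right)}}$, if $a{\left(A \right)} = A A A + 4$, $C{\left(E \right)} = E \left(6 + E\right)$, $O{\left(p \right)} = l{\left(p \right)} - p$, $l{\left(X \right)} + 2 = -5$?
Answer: $- \frac{1}{194921} \approx -5.1303 \cdot 10^{-6}$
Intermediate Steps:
$l{\left(X \right)} = -7$ ($l{\left(X \right)} = -2 - 5 = -7$)
$O{\left(p \right)} = -7 - p$
$a{\left(A \right)} = 4 + A^{3}$ ($a{\left(A \right)} = A^{2} A + 4 = A^{3} + 4 = 4 + A^{3}$)
$\frac{1}{a{\left(-58 \right)} + C{\left(O{\left(10 \right)} \right)}} = \frac{1}{\left(4 + \left(-58\right)^{3}\right) + \left(-7 - 10\right) \left(6 - 17\right)} = \frac{1}{\left(4 - 195112\right) + \left(-7 - 10\right) \left(6 - 17\right)} = \frac{1}{-195108 - 17 \left(6 - 17\right)} = \frac{1}{-195108 - -187} = \frac{1}{-195108 + 187} = \frac{1}{-194921} = - \frac{1}{194921}$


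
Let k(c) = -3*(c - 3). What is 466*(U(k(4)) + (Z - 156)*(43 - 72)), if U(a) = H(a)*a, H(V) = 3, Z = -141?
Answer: 4009464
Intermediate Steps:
k(c) = 9 - 3*c (k(c) = -3*(-3 + c) = 9 - 3*c)
U(a) = 3*a
466*(U(k(4)) + (Z - 156)*(43 - 72)) = 466*(3*(9 - 3*4) + (-141 - 156)*(43 - 72)) = 466*(3*(9 - 12) - 297*(-29)) = 466*(3*(-3) + 8613) = 466*(-9 + 8613) = 466*8604 = 4009464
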